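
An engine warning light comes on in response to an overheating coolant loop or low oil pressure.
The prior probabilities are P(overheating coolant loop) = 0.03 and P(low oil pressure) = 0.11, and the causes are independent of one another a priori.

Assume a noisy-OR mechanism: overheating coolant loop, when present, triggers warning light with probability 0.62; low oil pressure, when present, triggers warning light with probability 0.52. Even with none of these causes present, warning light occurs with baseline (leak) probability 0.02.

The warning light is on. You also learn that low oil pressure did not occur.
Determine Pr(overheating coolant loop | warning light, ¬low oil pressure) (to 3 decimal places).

Pr(overheating coolant loop | warning light, ¬low oil pressure) ≈ 0.493

Under noisy-OR, P(warning light | causes) = 1 − (1−0.02)·∏(1−qᵢ) over the active causes.
For the numerator, keep only overheating coolant loop=true terms: 0.6276*0.03 = 0.018828
Normalizer over all consistent configurations: 0.02*0.97 + 0.6276*0.03 = 0.038228
Posterior = 0.018828 / 0.038228 ≈ 0.493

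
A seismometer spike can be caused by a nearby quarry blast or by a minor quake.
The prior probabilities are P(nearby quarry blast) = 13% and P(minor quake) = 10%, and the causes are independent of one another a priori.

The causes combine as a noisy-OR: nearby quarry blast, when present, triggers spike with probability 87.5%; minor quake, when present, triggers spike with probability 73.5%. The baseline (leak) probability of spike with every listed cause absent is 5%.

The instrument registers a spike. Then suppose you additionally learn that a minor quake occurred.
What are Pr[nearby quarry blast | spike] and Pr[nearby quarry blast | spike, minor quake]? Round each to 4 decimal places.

Under noisy-OR, P(spike | causes) = 1 − (1−0.05)·∏(1−qᵢ) over the active causes.
By total probability over the 4 (nearby quarry blast, minor quake) configurations:
  P(spike) = 0.05×0.87×0.9 + 0.74825×0.87×0.1 + 0.88125×0.13×0.9 + 0.968531×0.13×0.1
        = 0.039150 + 0.065098 + 0.103106 + 0.012591 = 0.219945
The terms with nearby quarry blast present sum to 0.115697, so
  P(nearby quarry blast | spike) = 0.115697 / 0.219945 ≈ 0.5260

Now also conditioning on minor quake=true:
Numerator (weight on configurations with nearby quarry blast): 0.968531*0.13 = 0.125909
The normalizing constant is 0.74825*0.87 + 0.968531*0.13 = 0.776886
P(nearby quarry blast | spike, minor quake) = 0.125909/0.776886 ≈ 0.1621

Pr[nearby quarry blast | spike] ≈ 0.5260; Pr[nearby quarry blast | spike, minor quake] ≈ 0.1621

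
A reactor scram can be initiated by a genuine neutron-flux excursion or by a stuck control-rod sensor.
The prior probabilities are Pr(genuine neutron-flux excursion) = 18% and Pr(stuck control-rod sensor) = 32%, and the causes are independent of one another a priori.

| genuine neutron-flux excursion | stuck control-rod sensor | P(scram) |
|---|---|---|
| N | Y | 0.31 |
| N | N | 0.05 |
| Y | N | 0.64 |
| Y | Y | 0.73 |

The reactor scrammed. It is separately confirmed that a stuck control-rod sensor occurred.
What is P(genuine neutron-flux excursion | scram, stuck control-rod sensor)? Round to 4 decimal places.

P(genuine neutron-flux excursion | scram, stuck control-rod sensor) ≈ 0.3408

Enumerate both values of genuine neutron-flux excursion and weight by the priors:
  P(scram | stuck control-rod sensor) = 0.31*0.82 + 0.73*0.18
        = 0.254200 + 0.131400 = 0.385600
Configurations with genuine neutron-flux excursion contribute 0.131400, so
  P(genuine neutron-flux excursion | scram, stuck control-rod sensor) = 0.131400 / 0.385600 ≈ 0.3408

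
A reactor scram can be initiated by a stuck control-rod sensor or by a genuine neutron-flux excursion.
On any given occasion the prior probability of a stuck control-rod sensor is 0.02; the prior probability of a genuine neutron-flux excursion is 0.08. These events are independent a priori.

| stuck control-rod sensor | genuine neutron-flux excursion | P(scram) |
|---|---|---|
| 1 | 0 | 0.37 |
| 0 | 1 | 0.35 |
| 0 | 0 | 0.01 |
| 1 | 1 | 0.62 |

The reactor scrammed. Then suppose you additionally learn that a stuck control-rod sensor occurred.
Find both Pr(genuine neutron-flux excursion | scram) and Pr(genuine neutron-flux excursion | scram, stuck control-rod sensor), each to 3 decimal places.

Enumerate the 4 (stuck control-rod sensor, genuine neutron-flux excursion) configurations and weight by the priors:
  P(scram) = 0.01*0.98*0.92 + 0.35*0.98*0.08 + 0.37*0.02*0.92 + 0.62*0.02*0.08
        = 0.009016 + 0.027440 + 0.006808 + 0.000992 = 0.044256
Keeping only the genuine neutron-flux excursion-present terms gives 0.028432, so
  P(genuine neutron-flux excursion | scram) = 0.028432 / 0.044256 ≈ 0.642

With the extra evidence:
P(scram | stuck control-rod sensor) = 0.37×0.92 + 0.62×0.08 = 0.340400 + 0.049600 = 0.390000
The genuine neutron-flux excursion-present share is 0.62×0.08 = 0.049600.
Hence the posterior is 0.049600/0.390000 ≈ 0.127.
The drop from 0.642 to 0.127 is the explaining-away (discounting) effect.

Pr(genuine neutron-flux excursion | scram) ≈ 0.642; Pr(genuine neutron-flux excursion | scram, stuck control-rod sensor) ≈ 0.127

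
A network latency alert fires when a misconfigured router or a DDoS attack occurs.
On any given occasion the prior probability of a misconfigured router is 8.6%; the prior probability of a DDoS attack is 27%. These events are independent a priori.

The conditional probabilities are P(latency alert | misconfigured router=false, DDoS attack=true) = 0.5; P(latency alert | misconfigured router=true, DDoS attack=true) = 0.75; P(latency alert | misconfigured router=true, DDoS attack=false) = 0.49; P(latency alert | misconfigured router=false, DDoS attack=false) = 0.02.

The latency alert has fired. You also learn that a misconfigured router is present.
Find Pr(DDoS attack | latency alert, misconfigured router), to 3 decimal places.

Weight on DDoS attack=true, given the evidence: 0.75·0.27 = 0.202500
The normalizing constant is 0.49·0.73 + 0.75·0.27 = 0.560200
P(DDoS attack | latency alert, misconfigured router) = 0.202500/0.560200 ≈ 0.361

Pr(DDoS attack | latency alert, misconfigured router) ≈ 0.361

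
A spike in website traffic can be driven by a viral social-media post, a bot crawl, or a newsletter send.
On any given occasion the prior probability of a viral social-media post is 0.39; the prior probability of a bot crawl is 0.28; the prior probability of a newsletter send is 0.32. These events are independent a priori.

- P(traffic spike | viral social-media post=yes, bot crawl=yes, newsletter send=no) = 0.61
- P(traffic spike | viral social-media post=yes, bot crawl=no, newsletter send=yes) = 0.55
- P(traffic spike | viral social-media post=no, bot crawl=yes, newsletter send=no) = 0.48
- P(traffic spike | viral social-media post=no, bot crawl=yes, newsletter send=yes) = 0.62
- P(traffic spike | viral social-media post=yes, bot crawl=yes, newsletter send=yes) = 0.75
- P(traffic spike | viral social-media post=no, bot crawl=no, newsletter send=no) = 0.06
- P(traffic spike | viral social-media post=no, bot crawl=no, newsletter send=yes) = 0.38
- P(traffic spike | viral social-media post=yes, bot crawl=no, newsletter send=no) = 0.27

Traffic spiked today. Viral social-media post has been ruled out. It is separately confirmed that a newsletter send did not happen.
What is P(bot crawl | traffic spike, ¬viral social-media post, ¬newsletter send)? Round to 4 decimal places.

P(traffic spike | ¬viral social-media post, ¬newsletter send) = 0.06*0.72 + 0.48*0.28 = 0.043200 + 0.134400 = 0.177600
The bot crawl-present share is 0.48*0.28 = 0.134400.
Hence the posterior is 0.134400/0.177600 ≈ 0.7568.

P(bot crawl | traffic spike, ¬viral social-media post, ¬newsletter send) ≈ 0.7568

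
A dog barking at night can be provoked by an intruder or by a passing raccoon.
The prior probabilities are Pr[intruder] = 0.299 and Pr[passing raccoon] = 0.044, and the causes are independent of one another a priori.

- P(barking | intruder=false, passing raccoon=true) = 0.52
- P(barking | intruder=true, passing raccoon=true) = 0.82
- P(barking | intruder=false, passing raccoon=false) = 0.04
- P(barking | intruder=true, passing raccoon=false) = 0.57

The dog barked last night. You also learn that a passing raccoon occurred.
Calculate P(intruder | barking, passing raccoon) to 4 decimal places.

For the numerator, keep only intruder=true terms: 0.82*0.299 = 0.245180
The normalizing constant is 0.52*0.701 + 0.82*0.299 = 0.609700
Posterior = 0.245180 / 0.609700 ≈ 0.4021

P(intruder | barking, passing raccoon) ≈ 0.4021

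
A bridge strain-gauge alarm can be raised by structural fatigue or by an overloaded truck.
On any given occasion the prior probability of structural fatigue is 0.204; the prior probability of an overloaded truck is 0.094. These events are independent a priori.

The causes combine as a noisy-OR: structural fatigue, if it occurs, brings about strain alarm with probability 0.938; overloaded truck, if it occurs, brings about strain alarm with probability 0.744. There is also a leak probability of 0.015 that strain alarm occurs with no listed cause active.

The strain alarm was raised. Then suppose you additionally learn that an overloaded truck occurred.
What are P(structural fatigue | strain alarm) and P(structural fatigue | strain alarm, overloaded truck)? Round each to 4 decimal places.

Under noisy-OR, P(strain alarm | causes) = 1 − (1−0.015)·∏(1−qᵢ) over the active causes.
Numerator (weight on configurations with structural fatigue): 0.173537 + 0.018876 = 0.192413
Denominator P(strain alarm): 0.015×0.796×0.906 + 0.74784×0.796×0.094 + 0.93893×0.204×0.906 + 0.984366×0.204×0.094 = 0.259187
Posterior = 0.192413 / 0.259187 ≈ 0.7424

With the extra evidence:
Numerator (weight on configurations with structural fatigue): 0.984366*0.204 = 0.200811
Normalizer over all consistent configurations: 0.74784*0.796 + 0.984366*0.204 = 0.796092
Posterior = 0.200811 / 0.796092 ≈ 0.2522

P(structural fatigue | strain alarm) ≈ 0.7424; P(structural fatigue | strain alarm, overloaded truck) ≈ 0.2522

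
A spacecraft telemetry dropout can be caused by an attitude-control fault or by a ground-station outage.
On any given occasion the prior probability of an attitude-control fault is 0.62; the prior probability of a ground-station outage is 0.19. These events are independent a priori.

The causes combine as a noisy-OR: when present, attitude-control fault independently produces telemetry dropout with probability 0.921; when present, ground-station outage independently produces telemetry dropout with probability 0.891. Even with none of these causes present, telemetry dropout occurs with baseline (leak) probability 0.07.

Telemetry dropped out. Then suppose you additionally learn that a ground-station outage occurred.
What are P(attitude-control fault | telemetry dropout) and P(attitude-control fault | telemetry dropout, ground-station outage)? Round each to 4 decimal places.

Under noisy-OR, P(telemetry dropout | causes) = 1 − (1−0.07)·∏(1−qᵢ) over the active causes.
P(telemetry dropout) = 0.07·0.38·0.81 + 0.89863·0.38·0.19 + 0.92653·0.62·0.81 + 0.991992·0.62·0.19 = 0.021546 + 0.064881 + 0.465303 + 0.116857 = 0.668587
Of this, 0.582160 comes from 0.465303 + 0.116857 (the attitude-control fault=true cases).
P(attitude-control fault | telemetry dropout) = 0.582160 / 0.668587 ≈ 0.8707

Now also conditioning on ground-station outage=true:
Sum P(telemetry dropout|·) weighted by the priors over both values of attitude-control fault:
  P(telemetry dropout | ground-station outage) = 0.89863·0.38 + 0.991992·0.62
        = 0.341479 + 0.615035 = 0.956514
Configurations with attitude-control fault contribute 0.615035, so
  P(attitude-control fault | telemetry dropout, ground-station outage) = 0.615035 / 0.956514 ≈ 0.6430
— ground-station outage explains away the evidence for attitude-control fault.

P(attitude-control fault | telemetry dropout) ≈ 0.8707; P(attitude-control fault | telemetry dropout, ground-station outage) ≈ 0.6430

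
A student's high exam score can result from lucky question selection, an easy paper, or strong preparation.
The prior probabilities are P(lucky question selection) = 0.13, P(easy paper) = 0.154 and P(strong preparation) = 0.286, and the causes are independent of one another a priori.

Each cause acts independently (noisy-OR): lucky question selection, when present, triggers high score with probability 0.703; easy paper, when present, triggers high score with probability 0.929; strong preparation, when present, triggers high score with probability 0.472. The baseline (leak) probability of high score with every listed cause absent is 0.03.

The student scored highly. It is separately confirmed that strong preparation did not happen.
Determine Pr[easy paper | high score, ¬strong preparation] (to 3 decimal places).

Pr[easy paper | high score, ¬strong preparation] ≈ 0.590

Under noisy-OR, P(high score | causes) = 1 − (1−0.03)·∏(1−qᵢ) over the active causes.
Numerator (weight on configurations with easy paper): 0.124753 + 0.019611 = 0.144364
Normalizer over all consistent configurations: 0.03×0.87×0.846 + 0.93113×0.87×0.154 + 0.71191×0.13×0.846 + 0.979546×0.13×0.154 = 0.244741
P(easy paper | high score, ¬strong preparation) = 0.144364/0.244741 ≈ 0.590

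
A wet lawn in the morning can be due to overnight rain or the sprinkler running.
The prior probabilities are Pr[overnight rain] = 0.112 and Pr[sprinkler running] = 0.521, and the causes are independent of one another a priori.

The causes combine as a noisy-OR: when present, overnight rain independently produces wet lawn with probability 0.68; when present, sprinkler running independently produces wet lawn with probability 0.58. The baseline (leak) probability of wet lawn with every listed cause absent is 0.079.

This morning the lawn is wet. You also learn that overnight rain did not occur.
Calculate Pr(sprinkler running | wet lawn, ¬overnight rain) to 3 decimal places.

Pr(sprinkler running | wet lawn, ¬overnight rain) ≈ 0.894

Under noisy-OR, P(wet lawn | causes) = 1 − (1−0.079)·∏(1−qᵢ) over the active causes.
Numerator (weight on configurations with sprinkler running): 0.61318·0.521 = 0.319467
Denominator P(wet lawn | ¬overnight rain): 0.079·0.479 + 0.61318·0.521 = 0.357308
P(sprinkler running | wet lawn, ¬overnight rain) = 0.319467/0.357308 ≈ 0.894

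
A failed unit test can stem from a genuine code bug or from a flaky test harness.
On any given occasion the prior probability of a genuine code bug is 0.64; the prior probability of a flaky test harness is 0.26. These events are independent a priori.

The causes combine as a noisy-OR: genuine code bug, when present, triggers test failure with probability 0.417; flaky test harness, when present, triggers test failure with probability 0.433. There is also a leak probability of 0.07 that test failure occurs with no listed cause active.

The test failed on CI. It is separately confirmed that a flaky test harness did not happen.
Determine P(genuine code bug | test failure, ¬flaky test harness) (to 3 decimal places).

P(genuine code bug | test failure, ¬flaky test harness) ≈ 0.921

Under noisy-OR, P(test failure | causes) = 1 − (1−0.07)·∏(1−qᵢ) over the active causes.
P(test failure | ¬flaky test harness) = 0.07*0.36 + 0.45781*0.64 = 0.025200 + 0.292998 = 0.318198
Restricting to configurations with genuine code bug present: 0.45781*0.64 = 0.292998.
P(genuine code bug | test failure, ¬flaky test harness) = 0.292998 / 0.318198 ≈ 0.921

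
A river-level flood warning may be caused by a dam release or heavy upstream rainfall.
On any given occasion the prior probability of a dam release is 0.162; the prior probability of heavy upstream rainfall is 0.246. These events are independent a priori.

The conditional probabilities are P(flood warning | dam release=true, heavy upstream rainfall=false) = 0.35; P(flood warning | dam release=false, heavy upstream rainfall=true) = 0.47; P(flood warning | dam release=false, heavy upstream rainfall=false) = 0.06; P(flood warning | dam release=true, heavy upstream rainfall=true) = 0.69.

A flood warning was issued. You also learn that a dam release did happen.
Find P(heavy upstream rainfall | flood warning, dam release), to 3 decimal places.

P(heavy upstream rainfall | flood warning, dam release) ≈ 0.391

Enumerate both values of heavy upstream rainfall and weight by the priors:
  P(flood warning | dam release) = 0.35·0.754 + 0.69·0.246
        = 0.263900 + 0.169740 = 0.433640
The terms with heavy upstream rainfall present sum to 0.169740, so
  P(heavy upstream rainfall | flood warning, dam release) = 0.169740 / 0.433640 ≈ 0.391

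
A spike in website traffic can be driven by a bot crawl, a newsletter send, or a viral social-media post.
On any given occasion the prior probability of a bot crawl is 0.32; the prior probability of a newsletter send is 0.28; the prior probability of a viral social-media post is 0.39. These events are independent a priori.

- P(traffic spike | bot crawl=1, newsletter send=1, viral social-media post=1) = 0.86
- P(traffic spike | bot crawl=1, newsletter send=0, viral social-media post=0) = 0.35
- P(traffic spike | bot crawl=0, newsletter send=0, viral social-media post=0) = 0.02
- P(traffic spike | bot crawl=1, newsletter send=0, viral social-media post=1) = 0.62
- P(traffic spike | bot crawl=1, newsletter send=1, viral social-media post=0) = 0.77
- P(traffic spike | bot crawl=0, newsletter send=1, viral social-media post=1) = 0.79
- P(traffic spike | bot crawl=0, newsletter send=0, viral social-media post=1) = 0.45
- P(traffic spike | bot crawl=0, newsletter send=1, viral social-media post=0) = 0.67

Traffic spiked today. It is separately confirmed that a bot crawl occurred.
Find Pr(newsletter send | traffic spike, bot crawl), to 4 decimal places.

Pr(newsletter send | traffic spike, bot crawl) ≈ 0.4075

Enumerate the 4 (newsletter send, viral social-media post) configurations and weight by the priors:
  P(traffic spike | bot crawl) = 0.35×0.72×0.61 + 0.62×0.72×0.39 + 0.77×0.28×0.61 + 0.86×0.28×0.39
        = 0.153720 + 0.174096 + 0.131516 + 0.093912 = 0.553244
Keeping only the newsletter send-present terms gives 0.225428, so
  P(newsletter send | traffic spike, bot crawl) = 0.225428 / 0.553244 ≈ 0.4075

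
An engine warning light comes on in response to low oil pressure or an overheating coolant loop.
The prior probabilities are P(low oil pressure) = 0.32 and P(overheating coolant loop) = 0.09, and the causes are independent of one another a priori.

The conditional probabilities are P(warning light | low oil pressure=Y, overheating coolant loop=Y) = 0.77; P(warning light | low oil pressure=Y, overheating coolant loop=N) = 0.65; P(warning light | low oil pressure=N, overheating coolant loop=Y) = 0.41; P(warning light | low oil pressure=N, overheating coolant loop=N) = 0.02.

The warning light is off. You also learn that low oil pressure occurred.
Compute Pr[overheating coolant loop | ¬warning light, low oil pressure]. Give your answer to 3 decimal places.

Sum P(¬warning light|·) weighted by the priors over both values of overheating coolant loop:
  P(¬warning light | low oil pressure) = 0.35·0.91 + 0.23·0.09
        = 0.318500 + 0.020700 = 0.339200
The terms with overheating coolant loop present sum to 0.020700, so
  P(overheating coolant loop | ¬warning light, low oil pressure) = 0.020700 / 0.339200 ≈ 0.061

Pr[overheating coolant loop | ¬warning light, low oil pressure] ≈ 0.061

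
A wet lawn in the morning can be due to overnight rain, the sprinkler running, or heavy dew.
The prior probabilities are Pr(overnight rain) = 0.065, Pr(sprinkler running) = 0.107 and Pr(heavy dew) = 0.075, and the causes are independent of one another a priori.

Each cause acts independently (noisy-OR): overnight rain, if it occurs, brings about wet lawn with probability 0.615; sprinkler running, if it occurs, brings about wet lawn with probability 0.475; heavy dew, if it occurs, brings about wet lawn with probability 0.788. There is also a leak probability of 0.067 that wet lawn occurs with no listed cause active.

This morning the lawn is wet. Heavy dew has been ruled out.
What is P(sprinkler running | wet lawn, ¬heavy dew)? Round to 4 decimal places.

Under noisy-OR, P(wet lawn | causes) = 1 − (1−0.067)·∏(1−qᵢ) over the active causes.
Sum P(wet lawn|·) weighted by the priors over the 4 (overnight rain, sprinkler running) configurations:
  P(wet lawn | ¬heavy dew) = 0.067×0.935×0.893 + 0.510175×0.935×0.107 + 0.640795×0.065×0.893 + 0.811417×0.065×0.107
        = 0.055942 + 0.051040 + 0.037195 + 0.005643 = 0.149820
Keeping only the sprinkler running-present terms gives 0.056683, so
  P(sprinkler running | wet lawn, ¬heavy dew) = 0.056683 / 0.149820 ≈ 0.3783

P(sprinkler running | wet lawn, ¬heavy dew) ≈ 0.3783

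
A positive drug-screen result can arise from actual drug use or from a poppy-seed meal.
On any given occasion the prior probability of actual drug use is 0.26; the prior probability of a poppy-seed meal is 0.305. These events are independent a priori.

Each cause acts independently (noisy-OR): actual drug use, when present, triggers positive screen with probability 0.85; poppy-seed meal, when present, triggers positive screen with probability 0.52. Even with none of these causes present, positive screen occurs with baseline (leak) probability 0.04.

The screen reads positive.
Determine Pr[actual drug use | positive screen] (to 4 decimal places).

Under noisy-OR, P(positive screen | causes) = 1 − (1−0.04)·∏(1−qᵢ) over the active causes.
Sum P(positive screen|·) weighted by the priors over the 4 (actual drug use, poppy-seed meal) configurations:
  P(positive screen) = 0.04*0.74*0.695 + 0.5392*0.74*0.305 + 0.856*0.26*0.695 + 0.93088*0.26*0.305
        = 0.020572 + 0.121697 + 0.154679 + 0.073819 = 0.370767
The terms with actual drug use present sum to 0.228498, so
  P(actual drug use | positive screen) = 0.228498 / 0.370767 ≈ 0.6163

Pr[actual drug use | positive screen] ≈ 0.6163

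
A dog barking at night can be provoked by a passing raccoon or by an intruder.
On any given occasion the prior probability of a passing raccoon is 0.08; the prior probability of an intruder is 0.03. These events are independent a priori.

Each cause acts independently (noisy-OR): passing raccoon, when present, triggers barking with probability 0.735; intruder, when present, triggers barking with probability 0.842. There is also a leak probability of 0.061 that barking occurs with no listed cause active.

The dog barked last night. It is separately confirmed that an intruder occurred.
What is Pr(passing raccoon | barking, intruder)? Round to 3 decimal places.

Pr(passing raccoon | barking, intruder) ≈ 0.089

Under noisy-OR, P(barking | causes) = 1 − (1−0.061)·∏(1−qᵢ) over the active causes.
Enumerate both values of passing raccoon and weight by the priors:
  P(barking | intruder) = 0.851638*0.92 + 0.960684*0.08
        = 0.783507 + 0.076855 = 0.860362
The terms with passing raccoon present sum to 0.076855, so
  P(passing raccoon | barking, intruder) = 0.076855 / 0.860362 ≈ 0.089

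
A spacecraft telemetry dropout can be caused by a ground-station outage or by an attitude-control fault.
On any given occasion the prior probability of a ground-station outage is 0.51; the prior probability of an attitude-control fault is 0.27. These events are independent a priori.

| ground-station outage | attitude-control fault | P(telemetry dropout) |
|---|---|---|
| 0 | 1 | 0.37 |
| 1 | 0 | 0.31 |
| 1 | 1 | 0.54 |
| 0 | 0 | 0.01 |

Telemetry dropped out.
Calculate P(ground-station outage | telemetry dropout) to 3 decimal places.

P(ground-station outage | telemetry dropout) ≈ 0.783

Weight on ground-station outage=true, given the evidence: 0.115413 + 0.074358 = 0.189771
Denominator P(telemetry dropout): 0.01·0.49·0.73 + 0.37·0.49·0.27 + 0.31·0.51·0.73 + 0.54·0.51·0.27 = 0.242299
P(ground-station outage | telemetry dropout) = 0.189771/0.242299 ≈ 0.783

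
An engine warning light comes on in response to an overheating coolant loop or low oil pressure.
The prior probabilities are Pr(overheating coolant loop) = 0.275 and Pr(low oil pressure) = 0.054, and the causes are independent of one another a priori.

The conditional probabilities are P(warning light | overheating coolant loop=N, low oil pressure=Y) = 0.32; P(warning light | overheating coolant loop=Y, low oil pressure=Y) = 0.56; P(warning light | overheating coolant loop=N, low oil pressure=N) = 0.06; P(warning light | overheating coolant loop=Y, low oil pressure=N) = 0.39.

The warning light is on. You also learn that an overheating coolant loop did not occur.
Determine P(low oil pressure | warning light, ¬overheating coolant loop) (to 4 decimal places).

P(low oil pressure | warning light, ¬overheating coolant loop) ≈ 0.2334

P(warning light | ¬overheating coolant loop) = 0.06×0.946 + 0.32×0.054 = 0.056760 + 0.017280 = 0.074040
Restricting to configurations with low oil pressure present: 0.32×0.054 = 0.017280.
So P(low oil pressure | warning light, ¬overheating coolant loop) = 0.017280/0.074040 ≈ 0.2334.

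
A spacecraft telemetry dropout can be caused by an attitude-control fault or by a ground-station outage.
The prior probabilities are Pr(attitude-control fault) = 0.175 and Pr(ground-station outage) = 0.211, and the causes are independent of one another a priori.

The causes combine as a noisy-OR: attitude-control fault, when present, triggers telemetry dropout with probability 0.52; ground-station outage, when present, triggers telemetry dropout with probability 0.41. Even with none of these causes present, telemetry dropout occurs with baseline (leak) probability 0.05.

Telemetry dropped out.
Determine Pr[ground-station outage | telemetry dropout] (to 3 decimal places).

Pr[ground-station outage | telemetry dropout] ≈ 0.490

Under noisy-OR, P(telemetry dropout | causes) = 1 − (1−0.05)·∏(1−qᵢ) over the active causes.
Weight on ground-station outage=true, given the evidence: 0.076506 + 0.026991 = 0.103497
The normalizing constant is 0.05*0.825*0.789 + 0.4395*0.825*0.211 + 0.544*0.175*0.789 + 0.73096*0.175*0.211 = 0.211156
Posterior = 0.103497 / 0.211156 ≈ 0.490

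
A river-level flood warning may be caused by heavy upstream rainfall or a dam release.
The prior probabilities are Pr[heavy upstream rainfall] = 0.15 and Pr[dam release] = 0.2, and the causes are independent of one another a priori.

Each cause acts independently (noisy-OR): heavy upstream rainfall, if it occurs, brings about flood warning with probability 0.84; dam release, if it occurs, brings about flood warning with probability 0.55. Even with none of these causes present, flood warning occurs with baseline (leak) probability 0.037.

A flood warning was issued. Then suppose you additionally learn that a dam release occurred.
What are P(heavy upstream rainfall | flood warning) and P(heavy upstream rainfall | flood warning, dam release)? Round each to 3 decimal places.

Under noisy-OR, P(flood warning | causes) = 1 − (1−0.037)·∏(1−qᵢ) over the active causes.
For the numerator, keep only heavy upstream rainfall=true terms: 0.101510 + 0.027920 = 0.129430
Normalizer over all consistent configurations: 0.037·0.85·0.8 + 0.56665·0.85·0.2 + 0.84592·0.15·0.8 + 0.930664·0.15·0.2 = 0.250920
Posterior = 0.129430 / 0.250920 ≈ 0.516

Now condition on the additional information:
P(flood warning | dam release) = 0.56665·0.85 + 0.930664·0.15 = 0.481652 + 0.139600 = 0.621252
Of this, 0.139600 comes from 0.930664·0.15 (the heavy upstream rainfall=true cases).
P(heavy upstream rainfall | flood warning, dam release) = 0.139600 / 0.621252 ≈ 0.225
The drop from 0.516 to 0.225 is the explaining-away (discounting) effect.

P(heavy upstream rainfall | flood warning) ≈ 0.516; P(heavy upstream rainfall | flood warning, dam release) ≈ 0.225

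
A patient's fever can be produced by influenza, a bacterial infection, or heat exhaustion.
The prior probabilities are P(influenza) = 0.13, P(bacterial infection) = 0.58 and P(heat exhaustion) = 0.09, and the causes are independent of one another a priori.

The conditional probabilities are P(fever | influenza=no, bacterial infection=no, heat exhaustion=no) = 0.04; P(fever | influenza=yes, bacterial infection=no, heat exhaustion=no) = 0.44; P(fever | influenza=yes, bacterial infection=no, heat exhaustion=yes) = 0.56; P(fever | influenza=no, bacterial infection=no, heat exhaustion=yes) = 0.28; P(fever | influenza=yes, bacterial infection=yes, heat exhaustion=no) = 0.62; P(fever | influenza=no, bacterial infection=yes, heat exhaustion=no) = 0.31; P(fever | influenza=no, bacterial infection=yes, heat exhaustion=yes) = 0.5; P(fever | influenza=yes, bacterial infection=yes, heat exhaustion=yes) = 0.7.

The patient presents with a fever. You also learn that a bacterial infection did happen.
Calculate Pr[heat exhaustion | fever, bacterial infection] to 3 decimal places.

Enumerate the 4 (influenza, heat exhaustion) configurations and weight by the priors:
  P(fever | bacterial infection) = 0.31*0.87*0.91 + 0.5*0.87*0.09 + 0.62*0.13*0.91 + 0.7*0.13*0.09
        = 0.245427 + 0.039150 + 0.073346 + 0.008190 = 0.366113
The terms with heat exhaustion present sum to 0.047340, so
  P(heat exhaustion | fever, bacterial infection) = 0.047340 / 0.366113 ≈ 0.129

Pr[heat exhaustion | fever, bacterial infection] ≈ 0.129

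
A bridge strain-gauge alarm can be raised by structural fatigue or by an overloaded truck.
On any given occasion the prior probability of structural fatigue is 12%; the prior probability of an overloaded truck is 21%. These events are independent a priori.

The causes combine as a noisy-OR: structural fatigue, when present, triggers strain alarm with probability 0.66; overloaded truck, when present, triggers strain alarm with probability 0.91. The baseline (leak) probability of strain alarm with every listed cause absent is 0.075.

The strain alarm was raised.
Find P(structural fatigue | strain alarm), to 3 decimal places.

Under noisy-OR, P(strain alarm | causes) = 1 − (1−0.075)·∏(1−qᵢ) over the active causes.
Weight on structural fatigue=true, given the evidence: 0.064985 + 0.024487 = 0.089472
Normalizer over all consistent configurations: 0.075*0.88*0.79 + 0.91675*0.88*0.21 + 0.6855*0.12*0.79 + 0.971695*0.12*0.21 = 0.311027
Posterior = 0.089472 / 0.311027 ≈ 0.288

P(structural fatigue | strain alarm) ≈ 0.288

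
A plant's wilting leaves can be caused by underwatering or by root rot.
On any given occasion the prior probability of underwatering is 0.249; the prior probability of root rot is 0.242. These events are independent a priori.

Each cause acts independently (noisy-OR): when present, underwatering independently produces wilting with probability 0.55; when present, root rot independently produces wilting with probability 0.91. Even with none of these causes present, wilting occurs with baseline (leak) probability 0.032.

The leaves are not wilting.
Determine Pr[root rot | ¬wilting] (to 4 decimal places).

Under noisy-OR, P(wilting | causes) = 1 − (1−0.032)·∏(1−qᵢ) over the active causes.
P(¬wilting) = 0.968·0.751·0.758 + 0.08712·0.751·0.242 + 0.4356·0.249·0.758 + 0.039204·0.249·0.242 = 0.551042 + 0.015833 + 0.082216 + 0.002362 = 0.651453
The root rot-present share is 0.015833 + 0.002362 = 0.018195.
P(root rot | ¬wilting) = 0.018195 / 0.651453 ≈ 0.0279

Pr[root rot | ¬wilting] ≈ 0.0279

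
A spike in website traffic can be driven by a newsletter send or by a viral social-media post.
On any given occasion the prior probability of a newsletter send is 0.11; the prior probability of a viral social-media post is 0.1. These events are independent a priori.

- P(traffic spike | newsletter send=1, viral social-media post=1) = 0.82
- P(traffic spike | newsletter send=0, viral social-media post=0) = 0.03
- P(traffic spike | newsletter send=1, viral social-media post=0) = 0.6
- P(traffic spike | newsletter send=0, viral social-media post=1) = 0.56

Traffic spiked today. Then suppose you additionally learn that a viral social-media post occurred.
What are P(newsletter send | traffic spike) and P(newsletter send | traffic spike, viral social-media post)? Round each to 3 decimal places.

P(traffic spike) = 0.03×0.89×0.9 + 0.56×0.89×0.1 + 0.6×0.11×0.9 + 0.82×0.11×0.1 = 0.024030 + 0.049840 + 0.059400 + 0.009020 = 0.142290
The newsletter send-present share is 0.059400 + 0.009020 = 0.068420.
So P(newsletter send | traffic spike) = 0.068420/0.142290 ≈ 0.481.

Now also conditioning on viral social-media post=true:
P(traffic spike | viral social-media post) = 0.56*0.89 + 0.82*0.11 = 0.498400 + 0.090200 = 0.588600
Restricting to configurations with newsletter send present: 0.82*0.11 = 0.090200.
Hence the posterior is 0.090200/0.588600 ≈ 0.153.

P(newsletter send | traffic spike) ≈ 0.481; P(newsletter send | traffic spike, viral social-media post) ≈ 0.153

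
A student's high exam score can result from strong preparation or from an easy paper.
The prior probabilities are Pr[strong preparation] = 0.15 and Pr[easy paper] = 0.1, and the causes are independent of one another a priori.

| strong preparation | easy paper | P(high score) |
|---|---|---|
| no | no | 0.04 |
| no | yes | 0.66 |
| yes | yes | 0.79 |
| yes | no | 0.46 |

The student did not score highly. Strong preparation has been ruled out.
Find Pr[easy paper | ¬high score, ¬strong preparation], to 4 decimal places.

P(¬high score | ¬strong preparation) = 0.96*0.9 + 0.34*0.1 = 0.864000 + 0.034000 = 0.898000
The easy paper-present share is 0.34*0.1 = 0.034000.
P(easy paper | ¬high score, ¬strong preparation) = 0.034000 / 0.898000 ≈ 0.0379

Pr[easy paper | ¬high score, ¬strong preparation] ≈ 0.0379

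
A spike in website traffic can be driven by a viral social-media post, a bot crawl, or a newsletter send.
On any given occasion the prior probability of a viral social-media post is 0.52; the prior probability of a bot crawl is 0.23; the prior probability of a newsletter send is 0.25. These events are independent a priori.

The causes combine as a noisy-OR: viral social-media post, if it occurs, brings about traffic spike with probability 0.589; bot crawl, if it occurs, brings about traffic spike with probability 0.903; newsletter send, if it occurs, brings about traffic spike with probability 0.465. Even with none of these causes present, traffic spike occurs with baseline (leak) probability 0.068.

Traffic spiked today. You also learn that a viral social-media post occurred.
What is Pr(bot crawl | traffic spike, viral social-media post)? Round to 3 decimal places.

Under noisy-OR, P(traffic spike | causes) = 1 − (1−0.068)·∏(1−qᵢ) over the active causes.
Weight on bot crawl=true, given the evidence: 0.166091 + 0.056357 = 0.222448
The normalizing constant is 0.616948×0.77×0.75 + 0.795067×0.77×0.25 + 0.962844×0.23×0.75 + 0.980122×0.23×0.25 = 0.731785
Posterior = 0.222448 / 0.731785 ≈ 0.304

Pr(bot crawl | traffic spike, viral social-media post) ≈ 0.304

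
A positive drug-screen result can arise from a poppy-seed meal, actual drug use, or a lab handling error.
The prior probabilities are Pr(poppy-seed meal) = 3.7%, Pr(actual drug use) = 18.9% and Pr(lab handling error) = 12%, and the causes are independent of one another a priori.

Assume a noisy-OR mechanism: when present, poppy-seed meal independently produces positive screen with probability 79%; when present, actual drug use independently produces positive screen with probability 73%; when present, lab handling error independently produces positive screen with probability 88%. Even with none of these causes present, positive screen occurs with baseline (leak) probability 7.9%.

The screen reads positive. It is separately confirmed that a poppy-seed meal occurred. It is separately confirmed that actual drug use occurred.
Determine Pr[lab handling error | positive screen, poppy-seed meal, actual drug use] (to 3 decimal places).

Pr[lab handling error | positive screen, poppy-seed meal, actual drug use] ≈ 0.125

Under noisy-OR, P(positive screen | causes) = 1 − (1−0.079)·∏(1−qᵢ) over the active causes.
P(positive screen | poppy-seed meal, actual drug use) = 0.947779·0.88 + 0.993734·0.12 = 0.834046 + 0.119248 = 0.953294
The lab handling error-present share is 0.993734·0.12 = 0.119248.
P(lab handling error | positive screen, poppy-seed meal, actual drug use) = 0.119248 / 0.953294 ≈ 0.125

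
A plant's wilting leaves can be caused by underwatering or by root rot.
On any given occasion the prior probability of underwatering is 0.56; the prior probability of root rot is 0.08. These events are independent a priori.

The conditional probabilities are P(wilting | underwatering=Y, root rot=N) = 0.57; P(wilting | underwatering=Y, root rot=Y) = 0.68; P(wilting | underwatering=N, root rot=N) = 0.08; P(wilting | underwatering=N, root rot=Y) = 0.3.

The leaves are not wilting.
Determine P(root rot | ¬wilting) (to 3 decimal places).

For the numerator, keep only root rot=true terms: 0.024640 + 0.014336 = 0.038976
Denominator P(¬wilting): 0.92×0.44×0.92 + 0.7×0.44×0.08 + 0.43×0.56×0.92 + 0.32×0.56×0.08 = 0.632928
Posterior = 0.038976 / 0.632928 ≈ 0.062

P(root rot | ¬wilting) ≈ 0.062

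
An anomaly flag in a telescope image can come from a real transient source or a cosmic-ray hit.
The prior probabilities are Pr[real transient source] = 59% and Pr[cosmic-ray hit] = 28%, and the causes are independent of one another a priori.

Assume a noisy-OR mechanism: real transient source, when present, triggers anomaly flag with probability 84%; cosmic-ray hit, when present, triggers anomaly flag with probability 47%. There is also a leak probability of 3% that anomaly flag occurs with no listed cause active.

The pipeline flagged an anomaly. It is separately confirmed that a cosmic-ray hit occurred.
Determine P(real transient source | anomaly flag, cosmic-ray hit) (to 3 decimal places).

Under noisy-OR, P(anomaly flag | causes) = 1 − (1−0.03)·∏(1−qᵢ) over the active causes.
By total probability over both values of real transient source:
  P(anomaly flag | cosmic-ray hit) = 0.4859×0.41 + 0.917744×0.59
        = 0.199219 + 0.541469 = 0.740688
Configurations with real transient source contribute 0.541469, so
  P(real transient source | anomaly flag, cosmic-ray hit) = 0.541469 / 0.740688 ≈ 0.731

P(real transient source | anomaly flag, cosmic-ray hit) ≈ 0.731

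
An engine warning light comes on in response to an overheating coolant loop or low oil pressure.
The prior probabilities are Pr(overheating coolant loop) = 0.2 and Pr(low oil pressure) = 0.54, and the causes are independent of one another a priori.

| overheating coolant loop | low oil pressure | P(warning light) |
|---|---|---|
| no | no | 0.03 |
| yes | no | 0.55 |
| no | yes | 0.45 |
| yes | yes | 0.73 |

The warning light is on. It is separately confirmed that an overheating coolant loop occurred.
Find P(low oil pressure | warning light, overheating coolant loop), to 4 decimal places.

P(low oil pressure | warning light, overheating coolant loop) ≈ 0.6091

Weight on low oil pressure=true, given the evidence: 0.73×0.54 = 0.394200
Denominator P(warning light | overheating coolant loop): 0.55×0.46 + 0.73×0.54 = 0.647200
Posterior = 0.394200 / 0.647200 ≈ 0.6091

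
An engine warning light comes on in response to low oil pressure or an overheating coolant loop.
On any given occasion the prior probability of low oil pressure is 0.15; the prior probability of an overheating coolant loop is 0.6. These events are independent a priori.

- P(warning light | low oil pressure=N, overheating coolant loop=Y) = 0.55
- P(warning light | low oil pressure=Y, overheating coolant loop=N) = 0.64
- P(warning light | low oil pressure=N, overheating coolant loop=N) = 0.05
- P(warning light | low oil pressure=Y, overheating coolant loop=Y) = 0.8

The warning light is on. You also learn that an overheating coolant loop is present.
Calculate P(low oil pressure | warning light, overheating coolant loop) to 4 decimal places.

Numerator (weight on configurations with low oil pressure): 0.8*0.15 = 0.120000
The normalizing constant is 0.55*0.85 + 0.8*0.15 = 0.587500
P(low oil pressure | warning light, overheating coolant loop) = 0.120000/0.587500 ≈ 0.2043

P(low oil pressure | warning light, overheating coolant loop) ≈ 0.2043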